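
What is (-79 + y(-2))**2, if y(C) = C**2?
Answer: 5625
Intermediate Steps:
(-79 + y(-2))**2 = (-79 + (-2)**2)**2 = (-79 + 4)**2 = (-75)**2 = 5625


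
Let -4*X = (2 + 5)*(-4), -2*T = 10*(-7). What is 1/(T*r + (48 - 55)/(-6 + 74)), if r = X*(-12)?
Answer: -68/199927 ≈ -0.00034012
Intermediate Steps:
T = 35 (T = -5*(-7) = -½*(-70) = 35)
X = 7 (X = -(2 + 5)*(-4)/4 = -7*(-4)/4 = -¼*(-28) = 7)
r = -84 (r = 7*(-12) = -84)
1/(T*r + (48 - 55)/(-6 + 74)) = 1/(35*(-84) + (48 - 55)/(-6 + 74)) = 1/(-2940 - 7/68) = 1/(-199927/68) = -68/199927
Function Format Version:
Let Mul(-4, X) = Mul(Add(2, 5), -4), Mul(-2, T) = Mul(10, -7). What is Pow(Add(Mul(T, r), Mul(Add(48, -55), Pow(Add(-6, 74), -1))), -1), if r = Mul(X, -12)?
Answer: Rational(-68, 199927) ≈ -0.00034012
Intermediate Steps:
T = 35 (T = Mul(Rational(-1, 2), Mul(10, -7)) = Mul(Rational(-1, 2), -70) = 35)
X = 7 (X = Mul(Rational(-1, 4), Mul(Add(2, 5), -4)) = Mul(Rational(-1, 4), Mul(7, -4)) = Mul(Rational(-1, 4), -28) = 7)
r = -84 (r = Mul(7, -12) = -84)
Pow(Add(Mul(T, r), Mul(Add(48, -55), Pow(Add(-6, 74), -1))), -1) = Pow(Add(Mul(35, -84), Mul(Add(48, -55), Pow(Add(-6, 74), -1))), -1) = Pow(Add(-2940, Mul(-7, Pow(68, -1))), -1) = Pow(Add(-2940, Mul(-7, Rational(1, 68))), -1) = Pow(Add(-2940, Rational(-7, 68)), -1) = Pow(Rational(-199927, 68), -1) = Rational(-68, 199927)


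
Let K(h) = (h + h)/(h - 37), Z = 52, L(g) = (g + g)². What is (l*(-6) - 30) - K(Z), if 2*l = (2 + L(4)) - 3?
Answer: -3389/15 ≈ -225.93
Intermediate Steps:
L(g) = 4*g² (L(g) = (2*g)² = 4*g²)
l = 63/2 (l = ((2 + 4*4²) - 3)/2 = ((2 + 4*16) - 3)/2 = ((2 + 64) - 3)/2 = (66 - 3)/2 = (½)*63 = 63/2 ≈ 31.500)
K(h) = 2*h/(-37 + h) (K(h) = (2*h)/(-37 + h) = 2*h/(-37 + h))
(l*(-6) - 30) - K(Z) = ((63/2)*(-6) - 30) - 2*52/(-37 + 52) = (-189 - 30) - 2*52/15 = -219 - 2*52/15 = -219 - 1*104/15 = -219 - 104/15 = -3389/15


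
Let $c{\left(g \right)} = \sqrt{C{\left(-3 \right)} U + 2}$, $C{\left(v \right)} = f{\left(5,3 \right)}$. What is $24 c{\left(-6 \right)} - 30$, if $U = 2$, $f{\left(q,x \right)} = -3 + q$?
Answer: $-30 + 24 \sqrt{6} \approx 28.788$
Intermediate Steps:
$C{\left(v \right)} = 2$ ($C{\left(v \right)} = -3 + 5 = 2$)
$c{\left(g \right)} = \sqrt{6}$ ($c{\left(g \right)} = \sqrt{2 \cdot 2 + 2} = \sqrt{4 + 2} = \sqrt{6}$)
$24 c{\left(-6 \right)} - 30 = 24 \sqrt{6} - 30 = -30 + 24 \sqrt{6}$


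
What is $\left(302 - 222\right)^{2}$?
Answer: $6400$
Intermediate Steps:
$\left(302 - 222\right)^{2} = 80^{2} = 6400$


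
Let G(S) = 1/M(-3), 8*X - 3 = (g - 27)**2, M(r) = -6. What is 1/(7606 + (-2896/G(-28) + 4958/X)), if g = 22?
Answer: 7/184790 ≈ 3.7881e-5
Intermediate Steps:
X = 7/2 (X = 3/8 + (22 - 27)**2/8 = 3/8 + (1/8)*(-5)**2 = 3/8 + (1/8)*25 = 3/8 + 25/8 = 7/2 ≈ 3.5000)
G(S) = -1/6 (G(S) = 1/(-6) = -1/6)
1/(7606 + (-2896/G(-28) + 4958/X)) = 1/(7606 + (-2896/(-1/6) + 4958/(7/2))) = 1/(7606 + (-2896*(-6) + 4958*(2/7))) = 1/(7606 + (17376 + 9916/7)) = 1/(7606 + 131548/7) = 1/(184790/7) = 7/184790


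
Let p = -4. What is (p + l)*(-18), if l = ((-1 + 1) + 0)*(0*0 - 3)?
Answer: 72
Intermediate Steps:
l = 0 (l = (0 + 0)*(0 - 3) = 0*(-3) = 0)
(p + l)*(-18) = (-4 + 0)*(-18) = -4*(-18) = 72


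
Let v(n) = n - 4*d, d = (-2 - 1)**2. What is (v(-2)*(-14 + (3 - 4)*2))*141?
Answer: 85728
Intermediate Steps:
d = 9 (d = (-3)**2 = 9)
v(n) = -36 + n (v(n) = n - 4*9 = n - 36 = -36 + n)
(v(-2)*(-14 + (3 - 4)*2))*141 = ((-36 - 2)*(-14 + (3 - 4)*2))*141 = -38*(-14 - 1*2)*141 = -38*(-14 - 2)*141 = -38*(-16)*141 = 608*141 = 85728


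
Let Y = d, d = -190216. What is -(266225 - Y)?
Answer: -456441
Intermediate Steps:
Y = -190216
-(266225 - Y) = -(266225 - 1*(-190216)) = -(266225 + 190216) = -1*456441 = -456441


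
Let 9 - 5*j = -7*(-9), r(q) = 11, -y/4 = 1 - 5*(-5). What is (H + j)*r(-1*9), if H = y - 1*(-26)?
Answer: -4884/5 ≈ -976.80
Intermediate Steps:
y = -104 (y = -4*(1 - 5*(-5)) = -4*(1 + 25) = -4*26 = -104)
H = -78 (H = -104 - 1*(-26) = -104 + 26 = -78)
j = -54/5 (j = 9/5 - (-7)*(-9)/5 = 9/5 - ⅕*63 = 9/5 - 63/5 = -54/5 ≈ -10.800)
(H + j)*r(-1*9) = (-78 - 54/5)*11 = -444/5*11 = -4884/5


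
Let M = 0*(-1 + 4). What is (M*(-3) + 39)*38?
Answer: 1482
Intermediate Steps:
M = 0 (M = 0*3 = 0)
(M*(-3) + 39)*38 = (0*(-3) + 39)*38 = (0 + 39)*38 = 39*38 = 1482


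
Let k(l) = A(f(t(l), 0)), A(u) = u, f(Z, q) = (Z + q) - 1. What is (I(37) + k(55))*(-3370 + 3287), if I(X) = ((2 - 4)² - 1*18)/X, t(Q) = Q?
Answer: -164672/37 ≈ -4450.6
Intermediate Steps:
f(Z, q) = -1 + Z + q
I(X) = -14/X (I(X) = ((-2)² - 18)/X = (4 - 18)/X = -14/X)
k(l) = -1 + l (k(l) = -1 + l + 0 = -1 + l)
(I(37) + k(55))*(-3370 + 3287) = (-14/37 + (-1 + 55))*(-3370 + 3287) = (-14*1/37 + 54)*(-83) = (-14/37 + 54)*(-83) = (1984/37)*(-83) = -164672/37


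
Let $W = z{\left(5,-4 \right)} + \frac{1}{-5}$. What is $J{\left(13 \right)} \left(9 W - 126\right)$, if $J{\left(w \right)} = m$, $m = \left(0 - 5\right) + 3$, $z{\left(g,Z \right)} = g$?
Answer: $\frac{828}{5} \approx 165.6$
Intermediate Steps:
$m = -2$ ($m = -5 + 3 = -2$)
$J{\left(w \right)} = -2$
$W = \frac{24}{5}$ ($W = 5 + \frac{1}{-5} = 5 - \frac{1}{5} = \frac{24}{5} \approx 4.8$)
$J{\left(13 \right)} \left(9 W - 126\right) = - 2 \left(9 \cdot \frac{24}{5} - 126\right) = - 2 \left(\frac{216}{5} - 126\right) = \left(-2\right) \left(- \frac{414}{5}\right) = \frac{828}{5}$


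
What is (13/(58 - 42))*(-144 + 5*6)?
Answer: -741/8 ≈ -92.625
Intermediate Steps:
(13/(58 - 42))*(-144 + 5*6) = (13/16)*(-144 + 30) = (13*(1/16))*(-114) = (13/16)*(-114) = -741/8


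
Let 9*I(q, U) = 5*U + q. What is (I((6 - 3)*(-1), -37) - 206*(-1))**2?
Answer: 2775556/81 ≈ 34266.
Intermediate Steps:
I(q, U) = q/9 + 5*U/9 (I(q, U) = (5*U + q)/9 = (q + 5*U)/9 = q/9 + 5*U/9)
(I((6 - 3)*(-1), -37) - 206*(-1))**2 = ((((6 - 3)*(-1))/9 + (5/9)*(-37)) - 206*(-1))**2 = (((3*(-1))/9 - 185/9) + 206)**2 = (((1/9)*(-3) - 185/9) + 206)**2 = ((-1/3 - 185/9) + 206)**2 = (-188/9 + 206)**2 = (1666/9)**2 = 2775556/81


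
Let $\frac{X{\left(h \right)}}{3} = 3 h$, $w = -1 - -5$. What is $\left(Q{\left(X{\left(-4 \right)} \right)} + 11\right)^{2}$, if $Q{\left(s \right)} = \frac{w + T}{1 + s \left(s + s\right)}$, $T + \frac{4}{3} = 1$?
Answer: $\frac{7323936400}{60512841} \approx 121.03$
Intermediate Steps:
$w = 4$ ($w = -1 + 5 = 4$)
$T = - \frac{1}{3}$ ($T = - \frac{4}{3} + 1 = - \frac{1}{3} \approx -0.33333$)
$X{\left(h \right)} = 9 h$ ($X{\left(h \right)} = 3 \cdot 3 h = 9 h$)
$Q{\left(s \right)} = \frac{11}{3 \left(1 + 2 s^{2}\right)}$ ($Q{\left(s \right)} = \frac{4 - \frac{1}{3}}{1 + s \left(s + s\right)} = \frac{11}{3 \left(1 + s 2 s\right)} = \frac{11}{3 \left(1 + 2 s^{2}\right)}$)
$\left(Q{\left(X{\left(-4 \right)} \right)} + 11\right)^{2} = \left(\frac{11}{3 \left(1 + 2 \left(9 \left(-4\right)\right)^{2}\right)} + 11\right)^{2} = \left(\frac{11}{3 \left(1 + 2 \left(-36\right)^{2}\right)} + 11\right)^{2} = \left(\frac{11}{3 \left(1 + 2 \cdot 1296\right)} + 11\right)^{2} = \left(\frac{11}{3 \left(1 + 2592\right)} + 11\right)^{2} = \left(\frac{11}{3 \cdot 2593} + 11\right)^{2} = \left(\frac{11}{3} \cdot \frac{1}{2593} + 11\right)^{2} = \left(\frac{11}{7779} + 11\right)^{2} = \left(\frac{85580}{7779}\right)^{2} = \frac{7323936400}{60512841}$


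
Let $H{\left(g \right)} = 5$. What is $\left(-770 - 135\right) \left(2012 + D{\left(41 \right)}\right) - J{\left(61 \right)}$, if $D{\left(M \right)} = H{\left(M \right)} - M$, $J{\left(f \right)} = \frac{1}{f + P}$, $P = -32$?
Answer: $- \frac{51860121}{29} \approx -1.7883 \cdot 10^{6}$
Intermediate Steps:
$J{\left(f \right)} = \frac{1}{-32 + f}$ ($J{\left(f \right)} = \frac{1}{f - 32} = \frac{1}{-32 + f}$)
$D{\left(M \right)} = 5 - M$
$\left(-770 - 135\right) \left(2012 + D{\left(41 \right)}\right) - J{\left(61 \right)} = \left(-770 - 135\right) \left(2012 + \left(5 - 41\right)\right) - \frac{1}{-32 + 61} = - 905 \left(2012 + \left(5 - 41\right)\right) - \frac{1}{29} = - 905 \left(2012 - 36\right) - \frac{1}{29} = \left(-905\right) 1976 - \frac{1}{29} = -1788280 - \frac{1}{29} = - \frac{51860121}{29}$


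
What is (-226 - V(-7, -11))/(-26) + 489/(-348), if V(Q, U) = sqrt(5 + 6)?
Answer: 10989/1508 + sqrt(11)/26 ≈ 7.4147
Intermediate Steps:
V(Q, U) = sqrt(11)
(-226 - V(-7, -11))/(-26) + 489/(-348) = (-226 - sqrt(11))/(-26) + 489/(-348) = (-226 - sqrt(11))*(-1/26) + 489*(-1/348) = (113/13 + sqrt(11)/26) - 163/116 = 10989/1508 + sqrt(11)/26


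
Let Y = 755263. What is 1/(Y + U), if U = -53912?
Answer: 1/701351 ≈ 1.4258e-6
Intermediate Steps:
1/(Y + U) = 1/(755263 - 53912) = 1/701351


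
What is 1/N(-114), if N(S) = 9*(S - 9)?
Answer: -1/1107 ≈ -0.00090334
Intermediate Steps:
N(S) = -81 + 9*S (N(S) = 9*(-9 + S) = -81 + 9*S)
1/N(-114) = 1/(-81 + 9*(-114)) = 1/(-81 - 1026) = 1/(-1107) = -1/1107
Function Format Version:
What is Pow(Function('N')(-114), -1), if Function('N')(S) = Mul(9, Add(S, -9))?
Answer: Rational(-1, 1107) ≈ -0.00090334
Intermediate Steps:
Function('N')(S) = Add(-81, Mul(9, S)) (Function('N')(S) = Mul(9, Add(-9, S)) = Add(-81, Mul(9, S)))
Pow(Function('N')(-114), -1) = Pow(Add(-81, Mul(9, -114)), -1) = Pow(Add(-81, -1026), -1) = Pow(-1107, -1) = Rational(-1, 1107)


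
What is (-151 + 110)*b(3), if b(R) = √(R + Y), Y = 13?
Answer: -164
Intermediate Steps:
b(R) = √(13 + R) (b(R) = √(R + 13) = √(13 + R))
(-151 + 110)*b(3) = (-151 + 110)*√(13 + 3) = -41*√16 = -41*4 = -164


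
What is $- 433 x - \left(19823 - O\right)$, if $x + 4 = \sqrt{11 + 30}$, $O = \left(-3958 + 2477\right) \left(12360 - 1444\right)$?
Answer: $-16184687 - 433 \sqrt{41} \approx -1.6187 \cdot 10^{7}$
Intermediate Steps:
$O = -16166596$ ($O = \left(-1481\right) 10916 = -16166596$)
$x = -4 + \sqrt{41}$ ($x = -4 + \sqrt{11 + 30} = -4 + \sqrt{41} \approx 2.4031$)
$- 433 x - \left(19823 - O\right) = - 433 \left(-4 + \sqrt{41}\right) - \left(19823 - -16166596\right) = \left(1732 - 433 \sqrt{41}\right) - \left(19823 + 16166596\right) = \left(1732 - 433 \sqrt{41}\right) - 16186419 = -16184687 - 433 \sqrt{41}$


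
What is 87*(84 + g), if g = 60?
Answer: 12528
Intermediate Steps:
87*(84 + g) = 87*(84 + 60) = 87*144 = 12528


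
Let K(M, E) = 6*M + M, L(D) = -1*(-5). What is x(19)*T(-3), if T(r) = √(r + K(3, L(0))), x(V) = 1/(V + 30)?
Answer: 3*√2/49 ≈ 0.086584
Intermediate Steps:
L(D) = 5
x(V) = 1/(30 + V)
K(M, E) = 7*M
T(r) = √(21 + r) (T(r) = √(r + 7*3) = √(r + 21) = √(21 + r))
x(19)*T(-3) = √(21 - 3)/(30 + 19) = √18/49 = (3*√2)/49 = 3*√2/49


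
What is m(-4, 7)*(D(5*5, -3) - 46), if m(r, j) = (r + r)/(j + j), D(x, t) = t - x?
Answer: 296/7 ≈ 42.286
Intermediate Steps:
m(r, j) = r/j (m(r, j) = (2*r)/((2*j)) = (2*r)*(1/(2*j)) = r/j)
m(-4, 7)*(D(5*5, -3) - 46) = (-4/7)*((-3 - 5*5) - 46) = (-4*⅐)*((-3 - 1*25) - 46) = -4*((-3 - 25) - 46)/7 = -4*(-28 - 46)/7 = -4/7*(-74) = 296/7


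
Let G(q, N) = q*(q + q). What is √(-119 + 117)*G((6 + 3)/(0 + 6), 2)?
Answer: 9*I*√2/2 ≈ 6.364*I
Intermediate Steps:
G(q, N) = 2*q² (G(q, N) = q*(2*q) = 2*q²)
√(-119 + 117)*G((6 + 3)/(0 + 6), 2) = √(-119 + 117)*(2*((6 + 3)/(0 + 6))²) = √(-2)*(2*(9/6)²) = (I*√2)*(2*(9*(⅙))²) = (I*√2)*(2*(3/2)²) = (I*√2)*(2*(9/4)) = (I*√2)*(9/2) = 9*I*√2/2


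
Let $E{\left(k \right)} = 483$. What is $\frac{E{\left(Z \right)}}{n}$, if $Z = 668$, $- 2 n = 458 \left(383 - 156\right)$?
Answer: $- \frac{483}{51983} \approx -0.0092915$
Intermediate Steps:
$n = -51983$ ($n = - \frac{458 \left(383 - 156\right)}{2} = - \frac{458 \cdot 227}{2} = \left(- \frac{1}{2}\right) 103966 = -51983$)
$\frac{E{\left(Z \right)}}{n} = \frac{483}{-51983} = 483 \left(- \frac{1}{51983}\right) = - \frac{483}{51983}$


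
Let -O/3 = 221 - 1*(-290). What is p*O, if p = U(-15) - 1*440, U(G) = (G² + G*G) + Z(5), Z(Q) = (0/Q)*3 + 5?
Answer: -22995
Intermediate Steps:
Z(Q) = 5 (Z(Q) = 0*3 + 5 = 0 + 5 = 5)
U(G) = 5 + 2*G² (U(G) = (G² + G*G) + 5 = (G² + G²) + 5 = 2*G² + 5 = 5 + 2*G²)
O = -1533 (O = -3*(221 - 1*(-290)) = -3*(221 + 290) = -3*511 = -1533)
p = 15 (p = (5 + 2*(-15)²) - 1*440 = (5 + 2*225) - 440 = (5 + 450) - 440 = 455 - 440 = 15)
p*O = 15*(-1533) = -22995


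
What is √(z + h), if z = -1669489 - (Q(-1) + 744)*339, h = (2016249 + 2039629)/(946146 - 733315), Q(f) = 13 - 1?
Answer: I*√87230942921070035/212831 ≈ 1387.7*I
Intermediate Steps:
Q(f) = 12
h = 4055878/212831 ≈ 19.057
z = -1925773 (z = -1669489 - (12 + 744)*339 = -1669489 - 756*339 = -1669489 - 1*256284 = -1669489 - 256284 = -1925773)
√(z + h) = √(-1925773 + 4055878/212831) = √(-409860137485/212831) = I*√87230942921070035/212831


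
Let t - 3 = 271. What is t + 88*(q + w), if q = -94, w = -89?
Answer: -15830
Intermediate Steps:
t = 274 (t = 3 + 271 = 274)
t + 88*(q + w) = 274 + 88*(-94 - 89) = 274 + 88*(-183) = 274 - 16104 = -15830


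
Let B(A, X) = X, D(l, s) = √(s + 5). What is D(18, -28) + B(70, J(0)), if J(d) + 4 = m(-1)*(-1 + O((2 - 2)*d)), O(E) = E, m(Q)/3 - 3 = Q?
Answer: -10 + I*√23 ≈ -10.0 + 4.7958*I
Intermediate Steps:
m(Q) = 9 + 3*Q
D(l, s) = √(5 + s)
J(d) = -10 (J(d) = -4 + (9 + 3*(-1))*(-1 + (2 - 2)*d) = -4 + (9 - 3)*(-1 + 0*d) = -4 + 6*(-1 + 0) = -4 + 6*(-1) = -4 - 6 = -10)
D(18, -28) + B(70, J(0)) = √(5 - 28) - 10 = √(-23) - 10 = I*√23 - 10 = -10 + I*√23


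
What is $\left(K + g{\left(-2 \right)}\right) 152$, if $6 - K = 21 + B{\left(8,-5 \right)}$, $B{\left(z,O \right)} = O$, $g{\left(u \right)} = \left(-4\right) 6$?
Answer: $-5168$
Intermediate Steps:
$g{\left(u \right)} = -24$
$K = -10$ ($K = 6 - \left(21 - 5\right) = 6 - 16 = -10$)
$\left(K + g{\left(-2 \right)}\right) 152 = \left(-10 - 24\right) 152 = \left(-34\right) 152 = -5168$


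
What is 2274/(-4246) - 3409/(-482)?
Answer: 6689273/1023286 ≈ 6.5370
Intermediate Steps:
2274/(-4246) - 3409/(-482) = 2274*(-1/4246) - 3409*(-1/482) = -1137/2123 + 3409/482 = 6689273/1023286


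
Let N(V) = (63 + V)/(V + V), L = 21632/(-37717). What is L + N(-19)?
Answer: -1240782/716623 ≈ -1.7314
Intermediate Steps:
L = -21632/37717 (L = 21632*(-1/37717) = -21632/37717 ≈ -0.57353)
N(V) = (63 + V)/(2*V) (N(V) = (63 + V)/((2*V)) = (63 + V)*(1/(2*V)) = (63 + V)/(2*V))
L + N(-19) = -21632/37717 + (½)*(63 - 19)/(-19) = -21632/37717 + (½)*(-1/19)*44 = -21632/37717 - 22/19 = -1240782/716623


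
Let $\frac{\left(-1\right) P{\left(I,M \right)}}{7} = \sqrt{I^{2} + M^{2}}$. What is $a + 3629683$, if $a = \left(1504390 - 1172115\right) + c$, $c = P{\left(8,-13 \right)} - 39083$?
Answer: $3922875 - 7 \sqrt{233} \approx 3.9228 \cdot 10^{6}$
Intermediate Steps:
$P{\left(I,M \right)} = - 7 \sqrt{I^{2} + M^{2}}$
$c = -39083 - 7 \sqrt{233}$ ($c = - 7 \sqrt{8^{2} + \left(-13\right)^{2}} - 39083 = - 7 \sqrt{64 + 169} - 39083 = - 7 \sqrt{233} - 39083 = -39083 - 7 \sqrt{233} \approx -39190.0$)
$a = 293192 - 7 \sqrt{233}$ ($a = \left(1504390 - 1172115\right) - \left(39083 + 7 \sqrt{233}\right) = 332275 - \left(39083 + 7 \sqrt{233}\right) = 293192 - 7 \sqrt{233} \approx 2.9309 \cdot 10^{5}$)
$a + 3629683 = \left(293192 - 7 \sqrt{233}\right) + 3629683 = 3922875 - 7 \sqrt{233}$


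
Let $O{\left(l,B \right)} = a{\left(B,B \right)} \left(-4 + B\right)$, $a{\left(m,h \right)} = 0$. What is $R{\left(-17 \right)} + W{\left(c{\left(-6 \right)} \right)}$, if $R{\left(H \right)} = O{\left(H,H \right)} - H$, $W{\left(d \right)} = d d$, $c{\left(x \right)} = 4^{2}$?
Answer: $273$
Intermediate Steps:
$O{\left(l,B \right)} = 0$ ($O{\left(l,B \right)} = 0 \left(-4 + B\right) = 0$)
$c{\left(x \right)} = 16$
$W{\left(d \right)} = d^{2}$
$R{\left(H \right)} = - H$ ($R{\left(H \right)} = 0 - H = - H$)
$R{\left(-17 \right)} + W{\left(c{\left(-6 \right)} \right)} = \left(-1\right) \left(-17\right) + 16^{2} = 17 + 256 = 273$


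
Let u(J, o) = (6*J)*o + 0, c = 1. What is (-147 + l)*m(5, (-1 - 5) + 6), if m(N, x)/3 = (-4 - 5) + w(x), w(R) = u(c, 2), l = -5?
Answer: -1368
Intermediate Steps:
u(J, o) = 6*J*o (u(J, o) = 6*J*o + 0 = 6*J*o)
w(R) = 12 (w(R) = 6*1*2 = 12)
m(N, x) = 9 (m(N, x) = 3*((-4 - 5) + 12) = 3*(-9 + 12) = 3*3 = 9)
(-147 + l)*m(5, (-1 - 5) + 6) = (-147 - 5)*9 = -152*9 = -1368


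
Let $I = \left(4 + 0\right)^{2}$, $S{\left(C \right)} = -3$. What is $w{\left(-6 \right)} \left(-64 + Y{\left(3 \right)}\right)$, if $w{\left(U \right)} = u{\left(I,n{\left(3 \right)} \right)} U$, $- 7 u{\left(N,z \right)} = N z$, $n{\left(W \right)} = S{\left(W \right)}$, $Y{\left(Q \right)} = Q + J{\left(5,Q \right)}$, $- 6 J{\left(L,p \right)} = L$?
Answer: $2544$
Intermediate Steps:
$J{\left(L,p \right)} = - \frac{L}{6}$
$I = 16$ ($I = 4^{2} = 16$)
$Y{\left(Q \right)} = - \frac{5}{6} + Q$ ($Y{\left(Q \right)} = Q - \frac{5}{6} = - \frac{5}{6} + Q$)
$n{\left(W \right)} = -3$
$u{\left(N,z \right)} = - \frac{N z}{7}$
$w{\left(U \right)} = \frac{48 U}{7}$ ($w{\left(U \right)} = \left(- \frac{1}{7}\right) 16 \left(-3\right) U = \frac{48 U}{7}$)
$w{\left(-6 \right)} \left(-64 + Y{\left(3 \right)}\right) = \frac{48}{7} \left(-6\right) \left(-64 + \left(- \frac{5}{6} + 3\right)\right) = - \frac{288 \left(-64 + \frac{13}{6}\right)}{7} = \left(- \frac{288}{7}\right) \left(- \frac{371}{6}\right) = 2544$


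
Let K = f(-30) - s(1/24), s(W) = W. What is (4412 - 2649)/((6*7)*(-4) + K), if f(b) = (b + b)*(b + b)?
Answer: 42312/82367 ≈ 0.51370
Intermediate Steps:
f(b) = 4*b**2 (f(b) = (2*b)*(2*b) = 4*b**2)
K = 86399/24 (K = 4*(-30)**2 - 1/24 = 4*900 - 1*1/24 = 3600 - 1/24 = 86399/24 ≈ 3600.0)
(4412 - 2649)/((6*7)*(-4) + K) = (4412 - 2649)/((6*7)*(-4) + 86399/24) = 1763/(42*(-4) + 86399/24) = 1763/(-168 + 86399/24) = 1763/(82367/24) = 1763*(24/82367) = 42312/82367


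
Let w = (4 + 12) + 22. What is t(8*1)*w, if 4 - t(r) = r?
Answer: -152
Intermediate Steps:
t(r) = 4 - r
w = 38 (w = 16 + 22 = 38)
t(8*1)*w = (4 - 8)*38 = -4*38 = -152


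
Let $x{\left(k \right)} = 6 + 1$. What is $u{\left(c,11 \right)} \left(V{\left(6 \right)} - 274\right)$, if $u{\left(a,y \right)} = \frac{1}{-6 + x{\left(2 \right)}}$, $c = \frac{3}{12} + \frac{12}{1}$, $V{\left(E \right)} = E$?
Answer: $-268$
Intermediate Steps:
$x{\left(k \right)} = 7$
$c = \frac{49}{4}$ ($c = 3 \cdot \frac{1}{12} + 12 \cdot 1 = \frac{1}{4} + 12 = \frac{49}{4} \approx 12.25$)
$u{\left(a,y \right)} = 1$ ($u{\left(a,y \right)} = \frac{1}{-6 + 7} = 1^{-1} = 1$)
$u{\left(c,11 \right)} \left(V{\left(6 \right)} - 274\right) = 1 \left(6 - 274\right) = 1 \left(-268\right) = -268$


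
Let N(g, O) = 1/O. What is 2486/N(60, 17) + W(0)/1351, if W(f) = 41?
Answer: 57096003/1351 ≈ 42262.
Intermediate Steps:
2486/N(60, 17) + W(0)/1351 = 2486/(1/17) + 41/1351 = 2486/(1/17) + 41*(1/1351) = 2486*17 + 41/1351 = 42262 + 41/1351 = 57096003/1351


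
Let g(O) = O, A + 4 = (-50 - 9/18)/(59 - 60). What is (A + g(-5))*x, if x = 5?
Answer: 415/2 ≈ 207.50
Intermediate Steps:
A = 93/2 (A = -4 + (-50 - 9/18)/(59 - 60) = -4 + (-50 - 9*1/18)/(-1) = -4 + (-50 - 1/2)*(-1) = -4 - 101/2*(-1) = -4 + 101/2 = 93/2 ≈ 46.500)
(A + g(-5))*x = (93/2 - 5)*5 = (83/2)*5 = 415/2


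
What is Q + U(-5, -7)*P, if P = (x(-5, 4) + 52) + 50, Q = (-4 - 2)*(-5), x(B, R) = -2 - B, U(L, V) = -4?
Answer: -390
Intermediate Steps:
Q = 30 (Q = -6*(-5) = 30)
P = 105 (P = ((-2 - 1*(-5)) + 52) + 50 = ((-2 + 5) + 52) + 50 = (3 + 52) + 50 = 55 + 50 = 105)
Q + U(-5, -7)*P = 30 - 4*105 = 30 - 420 = -390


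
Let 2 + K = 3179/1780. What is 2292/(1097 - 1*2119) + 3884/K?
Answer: -3533245346/194691 ≈ -18148.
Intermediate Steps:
K = -381/1780 (K = -2 + 3179/1780 = -381/1780 ≈ -0.21405)
2292/(1097 - 1*2119) + 3884/K = 2292/(1097 - 1*2119) + 3884/(-381/1780) = 2292/(1097 - 2119) + 3884*(-1780/381) = 2292/(-1022) - 6913520/381 = 2292*(-1/1022) - 6913520/381 = -1146/511 - 6913520/381 = -3533245346/194691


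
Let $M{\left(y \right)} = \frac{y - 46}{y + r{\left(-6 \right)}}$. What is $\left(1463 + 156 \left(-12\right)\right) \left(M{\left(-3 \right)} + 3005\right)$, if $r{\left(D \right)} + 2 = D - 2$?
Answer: $- \frac{15997626}{13} \approx -1.2306 \cdot 10^{6}$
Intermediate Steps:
$r{\left(D \right)} = -4 + D$ ($r{\left(D \right)} = -2 + \left(D - 2\right) = -2 + \left(-2 + D\right) = -4 + D$)
$M{\left(y \right)} = \frac{-46 + y}{-10 + y}$ ($M{\left(y \right)} = \frac{y - 46}{y - 10} = \frac{-46 + y}{y - 10} = \frac{-46 + y}{-10 + y}$)
$\left(1463 + 156 \left(-12\right)\right) \left(M{\left(-3 \right)} + 3005\right) = \left(1463 + 156 \left(-12\right)\right) \left(\frac{-46 - 3}{-10 - 3} + 3005\right) = \left(1463 - 1872\right) \left(\frac{1}{-13} \left(-49\right) + 3005\right) = - 409 \left(\left(- \frac{1}{13}\right) \left(-49\right) + 3005\right) = - 409 \left(\frac{49}{13} + 3005\right) = \left(-409\right) \frac{39114}{13} = - \frac{15997626}{13}$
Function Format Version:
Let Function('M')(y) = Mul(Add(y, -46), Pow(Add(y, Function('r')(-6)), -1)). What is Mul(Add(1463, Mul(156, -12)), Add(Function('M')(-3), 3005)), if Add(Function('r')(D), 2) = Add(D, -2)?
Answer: Rational(-15997626, 13) ≈ -1.2306e+6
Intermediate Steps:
Function('r')(D) = Add(-4, D) (Function('r')(D) = Add(-2, Add(D, -2)) = Add(-2, Add(-2, D)) = Add(-4, D))
Function('M')(y) = Mul(Pow(Add(-10, y), -1), Add(-46, y)) (Function('M')(y) = Mul(Add(y, -46), Pow(Add(y, Add(-4, -6)), -1)) = Mul(Add(-46, y), Pow(Add(y, -10), -1)) = Mul(Add(-46, y), Pow(Add(-10, y), -1)) = Mul(Pow(Add(-10, y), -1), Add(-46, y)))
Mul(Add(1463, Mul(156, -12)), Add(Function('M')(-3), 3005)) = Mul(Add(1463, Mul(156, -12)), Add(Mul(Pow(Add(-10, -3), -1), Add(-46, -3)), 3005)) = Mul(Add(1463, -1872), Add(Mul(Pow(-13, -1), -49), 3005)) = Mul(-409, Add(Mul(Rational(-1, 13), -49), 3005)) = Mul(-409, Add(Rational(49, 13), 3005)) = Mul(-409, Rational(39114, 13)) = Rational(-15997626, 13)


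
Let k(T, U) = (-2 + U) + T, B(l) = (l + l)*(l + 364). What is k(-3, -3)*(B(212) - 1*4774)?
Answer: -1915600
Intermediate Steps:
B(l) = 2*l*(364 + l) (B(l) = (2*l)*(364 + l) = 2*l*(364 + l))
k(T, U) = -2 + T + U
k(-3, -3)*(B(212) - 1*4774) = (-2 - 3 - 3)*(2*212*(364 + 212) - 1*4774) = -8*(2*212*576 - 4774) = -8*(244224 - 4774) = -8*239450 = -1915600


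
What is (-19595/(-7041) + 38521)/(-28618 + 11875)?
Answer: -271245956/117887463 ≈ -2.3009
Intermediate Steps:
(-19595/(-7041) + 38521)/(-28618 + 11875) = (-19595*(-1/7041) + 38521)/(-16743) = (19595/7041 + 38521)*(-1/16743) = (271245956/7041)*(-1/16743) = -271245956/117887463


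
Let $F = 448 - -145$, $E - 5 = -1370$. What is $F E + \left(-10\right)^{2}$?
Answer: $-809345$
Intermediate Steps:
$E = -1365$ ($E = 5 - 1370 = -1365$)
$F = 593$ ($F = 448 + 145 = 593$)
$F E + \left(-10\right)^{2} = 593 \left(-1365\right) + \left(-10\right)^{2} = -809445 + 100 = -809345$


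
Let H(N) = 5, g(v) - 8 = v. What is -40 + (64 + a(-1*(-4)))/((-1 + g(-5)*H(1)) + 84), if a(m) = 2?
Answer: -1927/49 ≈ -39.327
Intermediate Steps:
g(v) = 8 + v
-40 + (64 + a(-1*(-4)))/((-1 + g(-5)*H(1)) + 84) = -40 + (64 + 2)/((-1 + (8 - 5)*5) + 84) = -40 + 66/((-1 + 3*5) + 84) = -40 + 66/((-1 + 15) + 84) = -40 + 66/(14 + 84) = -40 + 66/98 = -40 + 66*(1/98) = -40 + 33/49 = -1927/49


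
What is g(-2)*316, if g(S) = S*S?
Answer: 1264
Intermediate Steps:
g(S) = S**2
g(-2)*316 = (-2)**2*316 = 4*316 = 1264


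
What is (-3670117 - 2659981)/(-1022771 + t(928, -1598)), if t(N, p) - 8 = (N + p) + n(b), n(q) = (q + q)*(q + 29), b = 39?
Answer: 6330098/1018129 ≈ 6.2174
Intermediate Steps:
n(q) = 2*q*(29 + q) (n(q) = (2*q)*(29 + q) = 2*q*(29 + q))
t(N, p) = 5312 + N + p (t(N, p) = 8 + ((N + p) + 2*39*(29 + 39)) = 8 + ((N + p) + 2*39*68) = 8 + ((N + p) + 5304) = 8 + (5304 + N + p) = 5312 + N + p)
(-3670117 - 2659981)/(-1022771 + t(928, -1598)) = (-3670117 - 2659981)/(-1022771 + (5312 + 928 - 1598)) = -6330098/(-1022771 + 4642) = -6330098/(-1018129) = -6330098*(-1/1018129) = 6330098/1018129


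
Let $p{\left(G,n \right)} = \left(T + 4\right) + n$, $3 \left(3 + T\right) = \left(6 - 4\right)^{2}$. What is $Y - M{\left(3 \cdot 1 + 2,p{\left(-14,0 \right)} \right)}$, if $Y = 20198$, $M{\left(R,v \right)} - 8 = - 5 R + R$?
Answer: $20210$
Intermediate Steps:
$T = - \frac{5}{3}$ ($T = -3 + \frac{\left(6 - 4\right)^{2}}{3} = -3 + \frac{2^{2}}{3} = -3 + \frac{1}{3} \cdot 4 = -3 + \frac{4}{3} = - \frac{5}{3} \approx -1.6667$)
$p{\left(G,n \right)} = \frac{7}{3} + n$ ($p{\left(G,n \right)} = \left(- \frac{5}{3} + 4\right) + n = \frac{7}{3} + n$)
$M{\left(R,v \right)} = 8 - 4 R$ ($M{\left(R,v \right)} = 8 + \left(- 5 R + R\right) = 8 - 4 R$)
$Y - M{\left(3 \cdot 1 + 2,p{\left(-14,0 \right)} \right)} = 20198 - \left(8 - 4 \left(3 \cdot 1 + 2\right)\right) = 20198 - \left(8 - 4 \left(3 + 2\right)\right) = 20198 - \left(8 - 20\right) = 20198 - -12 = 20198 + 12 = 20210$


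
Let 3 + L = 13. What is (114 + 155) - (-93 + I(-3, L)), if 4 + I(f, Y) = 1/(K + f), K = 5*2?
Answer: 2561/7 ≈ 365.86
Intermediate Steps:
L = 10 (L = -3 + 13 = 10)
K = 10
I(f, Y) = -4 + 1/(10 + f)
(114 + 155) - (-93 + I(-3, L)) = (114 + 155) - (-93 + (-39 - 4*(-3))/(10 - 3)) = 269 - (-93 + (-39 + 12)/7) = 269 - (-93 + (1/7)*(-27)) = 269 - (-93 - 27/7) = 269 - 1*(-678/7) = 269 + 678/7 = 2561/7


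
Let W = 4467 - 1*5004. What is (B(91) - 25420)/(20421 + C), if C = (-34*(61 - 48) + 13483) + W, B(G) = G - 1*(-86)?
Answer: -25243/32925 ≈ -0.76668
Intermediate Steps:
W = -537 (W = 4467 - 5004 = -537)
B(G) = 86 + G (B(G) = G + 86 = 86 + G)
C = 12504 (C = (-34*(61 - 48) + 13483) - 537 = (-34*13 + 13483) - 537 = (-442 + 13483) - 537 = 13041 - 537 = 12504)
(B(91) - 25420)/(20421 + C) = ((86 + 91) - 25420)/(20421 + 12504) = (177 - 25420)/32925 = -25243*1/32925 = -25243/32925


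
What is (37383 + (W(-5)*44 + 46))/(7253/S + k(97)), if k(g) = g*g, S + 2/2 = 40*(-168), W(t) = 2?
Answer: 252151757/63230636 ≈ 3.9878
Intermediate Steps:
S = -6721 (S = -1 + 40*(-168) = -1 - 6720 = -6721)
k(g) = g²
(37383 + (W(-5)*44 + 46))/(7253/S + k(97)) = (37383 + (2*44 + 46))/(7253/(-6721) + 97²) = (37383 + (88 + 46))/(7253*(-1/6721) + 9409) = (37383 + 134)/(-7253/6721 + 9409) = 37517/(63230636/6721) = 37517*(6721/63230636) = 252151757/63230636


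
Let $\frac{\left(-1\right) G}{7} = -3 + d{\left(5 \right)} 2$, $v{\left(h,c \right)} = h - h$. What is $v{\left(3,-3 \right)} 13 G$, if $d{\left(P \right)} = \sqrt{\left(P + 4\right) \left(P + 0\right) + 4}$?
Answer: $0$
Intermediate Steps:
$v{\left(h,c \right)} = 0$
$d{\left(P \right)} = \sqrt{4 + P \left(4 + P\right)}$ ($d{\left(P \right)} = \sqrt{\left(4 + P\right) P + 4} = \sqrt{P \left(4 + P\right) + 4} = \sqrt{4 + P \left(4 + P\right)}$)
$G = -77$ ($G = - 7 \left(-3 + \sqrt{4 + 5^{2} + 4 \cdot 5} \cdot 2\right) = - 7 \left(-3 + \sqrt{4 + 25 + 20} \cdot 2\right) = - 7 \left(-3 + \sqrt{49} \cdot 2\right) = - 7 \left(-3 + 7 \cdot 2\right) = - 7 \left(-3 + 14\right) = \left(-7\right) 11 = -77$)
$v{\left(3,-3 \right)} 13 G = 0 \cdot 13 \left(-77\right) = 0 \left(-77\right) = 0$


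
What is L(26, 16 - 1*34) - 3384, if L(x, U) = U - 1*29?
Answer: -3431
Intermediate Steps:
L(x, U) = -29 + U (L(x, U) = U - 29 = -29 + U)
L(26, 16 - 1*34) - 3384 = (-29 + (16 - 1*34)) - 3384 = (-29 + (16 - 34)) - 3384 = (-29 - 18) - 3384 = -47 - 3384 = -3431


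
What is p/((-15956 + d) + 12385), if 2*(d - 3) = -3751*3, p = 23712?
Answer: -47424/18389 ≈ -2.5789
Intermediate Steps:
d = -11247/2 (d = 3 + (-3751*3)/2 = 3 + (½)*(-11253) = 3 - 11253/2 = -11247/2 ≈ -5623.5)
p/((-15956 + d) + 12385) = 23712/((-15956 - 11247/2) + 12385) = 23712/(-43159/2 + 12385) = 23712/(-18389/2) = 23712*(-2/18389) = -47424/18389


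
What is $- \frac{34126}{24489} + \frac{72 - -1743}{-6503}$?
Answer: $- \frac{266368913}{159251967} \approx -1.6726$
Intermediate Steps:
$- \frac{34126}{24489} + \frac{72 - -1743}{-6503} = \left(-34126\right) \frac{1}{24489} + \left(72 + 1743\right) \left(- \frac{1}{6503}\right) = - \frac{34126}{24489} + 1815 \left(- \frac{1}{6503}\right) = - \frac{34126}{24489} - \frac{1815}{6503} = - \frac{266368913}{159251967}$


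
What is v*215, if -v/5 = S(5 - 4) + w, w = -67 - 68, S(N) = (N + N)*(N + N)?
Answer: 140825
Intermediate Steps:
S(N) = 4*N² (S(N) = (2*N)*(2*N) = 4*N²)
w = -135
v = 655 (v = -5*(4*(5 - 4)² - 135) = -5*(4*1² - 135) = -5*(4*1 - 135) = -5*(4 - 135) = -5*(-131) = 655)
v*215 = 655*215 = 140825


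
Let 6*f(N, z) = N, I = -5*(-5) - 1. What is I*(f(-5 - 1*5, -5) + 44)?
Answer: 1016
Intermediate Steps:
I = 24 (I = 25 - 1 = 24)
f(N, z) = N/6
I*(f(-5 - 1*5, -5) + 44) = 24*((-5 - 1*5)/6 + 44) = 24*((-5 - 5)/6 + 44) = 24*((⅙)*(-10) + 44) = 24*(-5/3 + 44) = 24*(127/3) = 1016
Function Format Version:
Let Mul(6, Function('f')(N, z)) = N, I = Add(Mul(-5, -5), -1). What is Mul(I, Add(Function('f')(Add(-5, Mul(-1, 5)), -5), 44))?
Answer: 1016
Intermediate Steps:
I = 24 (I = Add(25, -1) = 24)
Function('f')(N, z) = Mul(Rational(1, 6), N)
Mul(I, Add(Function('f')(Add(-5, Mul(-1, 5)), -5), 44)) = Mul(24, Add(Mul(Rational(1, 6), Add(-5, Mul(-1, 5))), 44)) = Mul(24, Add(Mul(Rational(1, 6), Add(-5, -5)), 44)) = Mul(24, Add(Mul(Rational(1, 6), -10), 44)) = Mul(24, Add(Rational(-5, 3), 44)) = Mul(24, Rational(127, 3)) = 1016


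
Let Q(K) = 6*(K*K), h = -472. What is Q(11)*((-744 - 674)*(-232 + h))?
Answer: 724745472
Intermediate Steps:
Q(K) = 6*K²
Q(11)*((-744 - 674)*(-232 + h)) = (6*11²)*((-744 - 674)*(-232 - 472)) = (6*121)*(-1418*(-704)) = 726*998272 = 724745472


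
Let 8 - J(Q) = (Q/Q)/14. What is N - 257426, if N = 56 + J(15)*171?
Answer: -3584199/14 ≈ -2.5601e+5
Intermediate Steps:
J(Q) = 111/14 (J(Q) = 8 - Q/Q/14 = 8 - 1/14 = 111/14)
N = 19765/14 (N = 56 + (111/14)*171 = 56 + 18981/14 = 19765/14 ≈ 1411.8)
N - 257426 = 19765/14 - 257426 = -3584199/14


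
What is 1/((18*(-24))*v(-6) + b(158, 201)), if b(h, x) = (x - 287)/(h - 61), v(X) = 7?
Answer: -97/293414 ≈ -0.00033059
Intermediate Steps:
b(h, x) = (-287 + x)/(-61 + h)
1/((18*(-24))*v(-6) + b(158, 201)) = 1/((18*(-24))*7 + (-287 + 201)/(-61 + 158)) = 1/(-432*7 - 86/97) = 1/(-3024 + (1/97)*(-86)) = 1/(-3024 - 86/97) = 1/(-293414/97) = -97/293414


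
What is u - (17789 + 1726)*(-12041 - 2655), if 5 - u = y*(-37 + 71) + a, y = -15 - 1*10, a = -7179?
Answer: 286800474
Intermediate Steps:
y = -25 (y = -15 - 10 = -25)
u = 8034 (u = 5 - (-25*(-37 + 71) - 7179) = 5 - (-25*34 - 7179) = 5 - (-850 - 7179) = 5 - 1*(-8029) = 5 + 8029 = 8034)
u - (17789 + 1726)*(-12041 - 2655) = 8034 - (17789 + 1726)*(-12041 - 2655) = 8034 - 19515*(-14696) = 8034 - 1*(-286792440) = 8034 + 286792440 = 286800474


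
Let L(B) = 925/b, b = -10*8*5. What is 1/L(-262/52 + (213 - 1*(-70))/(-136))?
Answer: -16/37 ≈ -0.43243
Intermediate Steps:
b = -400 (b = -80*5 = -400)
L(B) = -37/16 (L(B) = 925/(-400) = 925*(-1/400) = -37/16)
1/L(-262/52 + (213 - 1*(-70))/(-136)) = 1/(-37/16) = -16/37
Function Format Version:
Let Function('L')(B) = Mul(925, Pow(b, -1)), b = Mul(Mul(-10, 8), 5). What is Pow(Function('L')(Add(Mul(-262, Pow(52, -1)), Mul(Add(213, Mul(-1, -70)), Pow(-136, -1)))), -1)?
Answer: Rational(-16, 37) ≈ -0.43243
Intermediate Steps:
b = -400 (b = Mul(-80, 5) = -400)
Function('L')(B) = Rational(-37, 16) (Function('L')(B) = Mul(925, Pow(-400, -1)) = Mul(925, Rational(-1, 400)) = Rational(-37, 16))
Pow(Function('L')(Add(Mul(-262, Pow(52, -1)), Mul(Add(213, Mul(-1, -70)), Pow(-136, -1)))), -1) = Pow(Rational(-37, 16), -1) = Rational(-16, 37)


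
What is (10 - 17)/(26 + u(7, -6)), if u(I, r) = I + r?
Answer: -7/27 ≈ -0.25926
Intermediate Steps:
(10 - 17)/(26 + u(7, -6)) = (10 - 17)/(26 + (7 - 6)) = -7/(26 + 1) = -7/27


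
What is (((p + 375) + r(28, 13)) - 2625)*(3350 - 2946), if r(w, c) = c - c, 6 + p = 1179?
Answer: -435108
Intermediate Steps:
p = 1173 (p = -6 + 1179 = 1173)
r(w, c) = 0
(((p + 375) + r(28, 13)) - 2625)*(3350 - 2946) = (((1173 + 375) + 0) - 2625)*(3350 - 2946) = ((1548 + 0) - 2625)*404 = (1548 - 2625)*404 = -1077*404 = -435108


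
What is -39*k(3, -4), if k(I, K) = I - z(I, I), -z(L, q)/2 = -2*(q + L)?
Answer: 819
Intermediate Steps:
z(L, q) = 4*L + 4*q (z(L, q) = -(-4)*(q + L) = -(-4)*(L + q) = -2*(-2*L - 2*q) = 4*L + 4*q)
k(I, K) = -7*I (k(I, K) = I - (4*I + 4*I) = I - 8*I = -7*I)
-39*k(3, -4) = -(-273)*3 = -39*(-21) = 819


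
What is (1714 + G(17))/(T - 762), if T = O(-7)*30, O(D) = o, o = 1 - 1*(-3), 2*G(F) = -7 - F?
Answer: -851/321 ≈ -2.6511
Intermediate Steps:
G(F) = -7/2 - F/2 (G(F) = (-7 - F)/2 = -7/2 - F/2)
o = 4 (o = 1 + 3 = 4)
O(D) = 4
T = 120 (T = 4*30 = 120)
(1714 + G(17))/(T - 762) = (1714 + (-7/2 - ½*17))/(120 - 762) = (1714 + (-7/2 - 17/2))/(-642) = (1714 - 12)*(-1/642) = 1702*(-1/642) = -851/321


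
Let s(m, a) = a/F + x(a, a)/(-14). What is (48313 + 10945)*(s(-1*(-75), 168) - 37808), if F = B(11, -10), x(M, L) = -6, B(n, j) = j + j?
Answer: -78431459222/35 ≈ -2.2409e+9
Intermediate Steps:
B(n, j) = 2*j
F = -20 (F = 2*(-10) = -20)
s(m, a) = 3/7 - a/20 (s(m, a) = a/(-20) - 6/(-14) = a*(-1/20) - 6*(-1/14) = -a/20 + 3/7 = 3/7 - a/20)
(48313 + 10945)*(s(-1*(-75), 168) - 37808) = (48313 + 10945)*((3/7 - 1/20*168) - 37808) = 59258*((3/7 - 42/5) - 37808) = 59258*(-279/35 - 37808) = 59258*(-1323559/35) = -78431459222/35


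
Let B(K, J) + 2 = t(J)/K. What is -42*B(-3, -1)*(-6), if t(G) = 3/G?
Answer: -252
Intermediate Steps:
B(K, J) = -2 + 3/(J*K) (B(K, J) = -2 + (3/J)/K = -2 + 3/(J*K))
-42*B(-3, -1)*(-6) = -42*(-2 + 3/(-1*(-3)))*(-6) = -42*(-2 + 3*(-1)*(-⅓))*(-6) = -42*(-2 + 1)*(-6) = -42*(-1)*(-6) = 42*(-6) = -252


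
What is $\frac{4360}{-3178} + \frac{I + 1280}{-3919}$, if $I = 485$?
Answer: $- \frac{11348005}{6227291} \approx -1.8223$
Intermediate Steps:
$\frac{4360}{-3178} + \frac{I + 1280}{-3919} = \frac{4360}{-3178} + \frac{485 + 1280}{-3919} = 4360 \left(- \frac{1}{3178}\right) + 1765 \left(- \frac{1}{3919}\right) = - \frac{2180}{1589} - \frac{1765}{3919} = - \frac{11348005}{6227291}$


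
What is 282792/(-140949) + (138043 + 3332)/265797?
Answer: -681958029/462516313 ≈ -1.4745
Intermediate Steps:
282792/(-140949) + (138043 + 3332)/265797 = 282792*(-1/140949) + 141375*(1/265797) = -94264/46983 + 47125/88599 = -681958029/462516313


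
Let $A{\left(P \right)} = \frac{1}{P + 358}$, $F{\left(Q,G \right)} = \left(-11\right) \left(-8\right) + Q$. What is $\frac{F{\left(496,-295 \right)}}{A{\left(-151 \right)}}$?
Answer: $120888$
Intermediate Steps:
$F{\left(Q,G \right)} = 88 + Q$
$A{\left(P \right)} = \frac{1}{358 + P}$
$\frac{F{\left(496,-295 \right)}}{A{\left(-151 \right)}} = \frac{88 + 496}{\frac{1}{358 - 151}} = \frac{584}{\frac{1}{207}} = 584 \frac{1}{\frac{1}{207}} = 584 \cdot 207 = 120888$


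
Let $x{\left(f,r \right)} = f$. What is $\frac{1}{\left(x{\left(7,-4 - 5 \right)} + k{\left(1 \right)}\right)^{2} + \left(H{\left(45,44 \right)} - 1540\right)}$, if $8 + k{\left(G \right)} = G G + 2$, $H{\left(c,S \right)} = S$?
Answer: $- \frac{1}{1492} \approx -0.00067024$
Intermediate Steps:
$k{\left(G \right)} = -6 + G^{2}$ ($k{\left(G \right)} = -8 + \left(G G + 2\right) = -8 + \left(G^{2} + 2\right) = -8 + \left(2 + G^{2}\right) = -6 + G^{2}$)
$\frac{1}{\left(x{\left(7,-4 - 5 \right)} + k{\left(1 \right)}\right)^{2} + \left(H{\left(45,44 \right)} - 1540\right)} = \frac{1}{\left(7 - \left(6 - 1^{2}\right)\right)^{2} + \left(44 - 1540\right)} = \frac{1}{\left(7 + \left(-6 + 1\right)\right)^{2} + \left(44 - 1540\right)} = \frac{1}{\left(7 - 5\right)^{2} - 1496} = \frac{1}{2^{2} - 1496} = \frac{1}{4 - 1496} = \frac{1}{-1492} = - \frac{1}{1492}$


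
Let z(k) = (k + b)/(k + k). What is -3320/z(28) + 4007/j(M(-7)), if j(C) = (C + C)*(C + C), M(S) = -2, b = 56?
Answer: -94219/48 ≈ -1962.9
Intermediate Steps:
z(k) = (56 + k)/(2*k) (z(k) = (k + 56)/(k + k) = (56 + k)/((2*k)) = (56 + k)*(1/(2*k)) = (56 + k)/(2*k))
j(C) = 4*C² (j(C) = (2*C)*(2*C) = 4*C²)
-3320/z(28) + 4007/j(M(-7)) = -3320*56/(56 + 28) + 4007/((4*(-2)²)) = -3320/((½)*(1/28)*84) + 4007/((4*4)) = -3320/3/2 + 4007/16 = -3320*⅔ + 4007*(1/16) = -6640/3 + 4007/16 = -94219/48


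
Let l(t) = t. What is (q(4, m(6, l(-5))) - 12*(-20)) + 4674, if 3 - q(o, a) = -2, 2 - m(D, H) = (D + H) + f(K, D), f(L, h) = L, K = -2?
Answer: 4919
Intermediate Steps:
m(D, H) = 4 - D - H (m(D, H) = 2 - ((D + H) - 2) = 2 - (-2 + D + H) = 2 + (2 - D - H) = 4 - D - H)
q(o, a) = 5 (q(o, a) = 3 - 1*(-2) = 3 + 2 = 5)
(q(4, m(6, l(-5))) - 12*(-20)) + 4674 = (5 - 12*(-20)) + 4674 = (5 + 240) + 4674 = 245 + 4674 = 4919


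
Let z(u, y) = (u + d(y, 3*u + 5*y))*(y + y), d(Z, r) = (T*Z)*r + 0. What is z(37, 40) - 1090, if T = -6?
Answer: -5969330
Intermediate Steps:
d(Z, r) = -6*Z*r (d(Z, r) = (-6*Z)*r + 0 = -6*Z*r + 0 = -6*Z*r)
z(u, y) = 2*y*(u - 6*y*(3*u + 5*y)) (z(u, y) = (u - 6*y*(3*u + 5*y))*(y + y) = (u - 6*y*(3*u + 5*y))*(2*y) = 2*y*(u - 6*y*(3*u + 5*y)))
z(37, 40) - 1090 = 2*40*(37 - 6*40*(3*37 + 5*40)) - 1090 = 2*40*(37 - 6*40*(111 + 200)) - 1090 = 2*40*(37 - 6*40*311) - 1090 = 2*40*(37 - 74640) - 1090 = 2*40*(-74603) - 1090 = -5968240 - 1090 = -5969330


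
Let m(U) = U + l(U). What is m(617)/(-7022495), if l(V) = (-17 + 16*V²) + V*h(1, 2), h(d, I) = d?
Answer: -6092241/7022495 ≈ -0.86753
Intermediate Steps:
l(V) = -17 + V + 16*V² (l(V) = (-17 + 16*V²) + V*1 = (-17 + 16*V²) + V = -17 + V + 16*V²)
m(U) = -17 + 2*U + 16*U² (m(U) = U + (-17 + U + 16*U²) = -17 + 2*U + 16*U²)
m(617)/(-7022495) = (-17 + 2*617 + 16*617²)/(-7022495) = (-17 + 1234 + 16*380689)*(-1/7022495) = (-17 + 1234 + 6091024)*(-1/7022495) = 6092241*(-1/7022495) = -6092241/7022495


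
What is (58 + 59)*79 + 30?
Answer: 9273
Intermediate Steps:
(58 + 59)*79 + 30 = 117*79 + 30 = 9243 + 30 = 9273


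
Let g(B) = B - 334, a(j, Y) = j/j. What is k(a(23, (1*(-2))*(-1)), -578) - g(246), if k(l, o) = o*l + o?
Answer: -1068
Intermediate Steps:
a(j, Y) = 1
k(l, o) = o + l*o (k(l, o) = l*o + o = o + l*o)
g(B) = -334 + B
k(a(23, (1*(-2))*(-1)), -578) - g(246) = -578*(1 + 1) - (-334 + 246) = -578*2 - 1*(-88) = -1156 + 88 = -1068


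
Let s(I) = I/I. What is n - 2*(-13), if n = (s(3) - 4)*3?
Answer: 17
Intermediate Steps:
s(I) = 1
n = -9 (n = (1 - 4)*3 = -3*3 = -9)
n - 2*(-13) = -9 - 2*(-13) = -9 + 26 = 17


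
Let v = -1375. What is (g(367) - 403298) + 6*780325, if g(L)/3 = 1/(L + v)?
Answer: 1437627071/336 ≈ 4.2786e+6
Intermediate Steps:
g(L) = 3/(-1375 + L) (g(L) = 3/(L - 1375) = 3/(-1375 + L))
(g(367) - 403298) + 6*780325 = (3/(-1375 + 367) - 403298) + 6*780325 = (3/(-1008) - 403298) + 4681950 = (3*(-1/1008) - 403298) + 4681950 = (-1/336 - 403298) + 4681950 = -135508129/336 + 4681950 = 1437627071/336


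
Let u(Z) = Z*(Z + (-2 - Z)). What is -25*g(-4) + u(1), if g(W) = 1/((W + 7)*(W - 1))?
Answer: -⅓ ≈ -0.33333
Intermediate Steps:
u(Z) = -2*Z (u(Z) = Z*(-2) = -2*Z)
g(W) = 1/((-1 + W)*(7 + W)) (g(W) = 1/((7 + W)*(-1 + W)) = 1/((-1 + W)*(7 + W)))
-25*g(-4) + u(1) = -25/(-7 + (-4)² + 6*(-4)) - 2*1 = -25/(-7 + 16 - 24) - 2 = -25/(-15) - 2 = -25*(-1/15) - 2 = 5/3 - 2 = -⅓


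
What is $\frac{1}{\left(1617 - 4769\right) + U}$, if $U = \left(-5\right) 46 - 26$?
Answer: $- \frac{1}{3408} \approx -0.00029343$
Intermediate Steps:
$U = -256$ ($U = -230 - 26 = -256$)
$\frac{1}{\left(1617 - 4769\right) + U} = \frac{1}{\left(1617 - 4769\right) - 256} = \frac{1}{-3152 - 256} = \frac{1}{-3408} = - \frac{1}{3408}$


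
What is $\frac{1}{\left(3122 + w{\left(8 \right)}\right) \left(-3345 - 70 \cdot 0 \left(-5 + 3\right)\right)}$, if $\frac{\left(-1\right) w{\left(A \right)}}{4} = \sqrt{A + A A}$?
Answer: $- \frac{7}{73092990} - \frac{2 \sqrt{2}}{2716622795} \approx -9.681 \cdot 10^{-8}$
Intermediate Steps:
$w{\left(A \right)} = - 4 \sqrt{A + A^{2}}$ ($w{\left(A \right)} = - 4 \sqrt{A + A A} = - 4 \sqrt{A + A^{2}}$)
$\frac{1}{\left(3122 + w{\left(8 \right)}\right) \left(-3345 - 70 \cdot 0 \left(-5 + 3\right)\right)} = \frac{1}{\left(3122 - 4 \sqrt{8 \left(1 + 8\right)}\right) \left(-3345 - 70 \cdot 0 \left(-5 + 3\right)\right)} = \frac{1}{\left(3122 - 4 \sqrt{8 \cdot 9}\right) \left(-3345 - 70 \cdot 0 \left(-2\right)\right)} = \frac{1}{\left(3122 - 4 \sqrt{72}\right) \left(-3345 - 0\right)} = \frac{1}{\left(3122 - 4 \cdot 6 \sqrt{2}\right) \left(-3345 + 0\right)} = \frac{1}{\left(3122 - 24 \sqrt{2}\right) \left(-3345\right)} = \frac{1}{-10443090 + 80280 \sqrt{2}}$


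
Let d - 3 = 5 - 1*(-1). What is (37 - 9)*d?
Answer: 252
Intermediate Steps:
d = 9 (d = 3 + (5 - 1*(-1)) = 3 + (5 + 1) = 3 + 6 = 9)
(37 - 9)*d = (37 - 9)*9 = 28*9 = 252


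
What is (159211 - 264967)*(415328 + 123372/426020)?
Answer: -668295422509164/15215 ≈ -4.3923e+10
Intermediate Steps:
(159211 - 264967)*(415328 + 123372/426020) = -105756*(415328 + 123372*(1/426020)) = -105756*(415328 + 30843/106505) = -105756*44234539483/106505 = -668295422509164/15215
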